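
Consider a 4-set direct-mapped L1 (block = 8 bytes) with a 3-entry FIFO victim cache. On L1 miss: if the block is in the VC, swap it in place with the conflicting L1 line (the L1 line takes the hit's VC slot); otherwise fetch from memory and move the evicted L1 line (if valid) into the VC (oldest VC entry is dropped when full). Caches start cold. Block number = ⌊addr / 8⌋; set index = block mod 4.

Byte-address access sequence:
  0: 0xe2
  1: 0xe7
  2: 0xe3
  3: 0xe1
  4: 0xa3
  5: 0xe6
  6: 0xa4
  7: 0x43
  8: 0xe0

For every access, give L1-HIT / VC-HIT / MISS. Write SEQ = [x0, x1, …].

SEQ = [MISS, L1-HIT, L1-HIT, L1-HIT, MISS, VC-HIT, VC-HIT, MISS, VC-HIT]

  [0] addr=0xe2 blk=28 s=0: MISS | VC []
  [1] addr=0xe7 blk=28 s=0: L1-HIT | VC []
  [2] addr=0xe3 blk=28 s=0: L1-HIT | VC []
  [3] addr=0xe1 blk=28 s=0: L1-HIT | VC []
  [4] addr=0xa3 blk=20 s=0: MISS | VC [28]
  [5] addr=0xe6 blk=28 s=0: VC-HIT | VC [20]
  [6] addr=0xa4 blk=20 s=0: VC-HIT | VC [28]
  [7] addr=0x43 blk=8 s=0: MISS | VC [28, 20]
  [8] addr=0xe0 blk=28 s=0: VC-HIT | VC [8, 20]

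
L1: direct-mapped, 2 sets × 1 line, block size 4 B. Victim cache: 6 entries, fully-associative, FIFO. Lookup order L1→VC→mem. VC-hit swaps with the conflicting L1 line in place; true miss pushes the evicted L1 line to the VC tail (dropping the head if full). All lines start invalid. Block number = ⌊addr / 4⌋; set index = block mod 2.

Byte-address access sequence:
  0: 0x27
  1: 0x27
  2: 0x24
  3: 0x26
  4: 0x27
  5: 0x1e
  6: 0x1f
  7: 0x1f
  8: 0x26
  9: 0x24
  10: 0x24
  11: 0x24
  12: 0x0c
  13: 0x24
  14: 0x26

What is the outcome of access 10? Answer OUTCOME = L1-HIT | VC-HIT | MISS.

OUTCOME = L1-HIT

0: 0x27 (blk 9, set 1) → MISS  vc=[]
1: 0x27 (blk 9, set 1) → L1-HIT  vc=[]
2: 0x24 (blk 9, set 1) → L1-HIT  vc=[]
3: 0x26 (blk 9, set 1) → L1-HIT  vc=[]
4: 0x27 (blk 9, set 1) → L1-HIT  vc=[]
5: 0x1e (blk 7, set 1) → MISS  vc=[9]
6: 0x1f (blk 7, set 1) → L1-HIT  vc=[9]
7: 0x1f (blk 7, set 1) → L1-HIT  vc=[9]
8: 0x26 (blk 9, set 1) → VC-HIT  vc=[7]
9: 0x24 (blk 9, set 1) → L1-HIT  vc=[7]
10: 0x24 (blk 9, set 1) → L1-HIT  vc=[7]
11: 0x24 (blk 9, set 1) → L1-HIT  vc=[7]
12: 0xc (blk 3, set 1) → MISS  vc=[7, 9]
13: 0x24 (blk 9, set 1) → VC-HIT  vc=[7, 3]
14: 0x26 (blk 9, set 1) → L1-HIT  vc=[7, 3]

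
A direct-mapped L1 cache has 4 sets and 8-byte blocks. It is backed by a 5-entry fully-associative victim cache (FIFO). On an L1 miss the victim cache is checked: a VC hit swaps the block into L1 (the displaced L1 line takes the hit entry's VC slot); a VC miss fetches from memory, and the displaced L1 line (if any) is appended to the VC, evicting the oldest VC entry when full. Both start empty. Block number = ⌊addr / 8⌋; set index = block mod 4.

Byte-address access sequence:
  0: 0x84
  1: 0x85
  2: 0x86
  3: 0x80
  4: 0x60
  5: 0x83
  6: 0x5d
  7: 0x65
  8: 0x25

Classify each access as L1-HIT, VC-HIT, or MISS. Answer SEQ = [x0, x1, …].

0: 0x84 (blk 16, set 0) → MISS  vc=[]
1: 0x85 (blk 16, set 0) → L1-HIT  vc=[]
2: 0x86 (blk 16, set 0) → L1-HIT  vc=[]
3: 0x80 (blk 16, set 0) → L1-HIT  vc=[]
4: 0x60 (blk 12, set 0) → MISS  vc=[16]
5: 0x83 (blk 16, set 0) → VC-HIT  vc=[12]
6: 0x5d (blk 11, set 3) → MISS  vc=[12]
7: 0x65 (blk 12, set 0) → VC-HIT  vc=[16]
8: 0x25 (blk 4, set 0) → MISS  vc=[16, 12]

SEQ = [MISS, L1-HIT, L1-HIT, L1-HIT, MISS, VC-HIT, MISS, VC-HIT, MISS]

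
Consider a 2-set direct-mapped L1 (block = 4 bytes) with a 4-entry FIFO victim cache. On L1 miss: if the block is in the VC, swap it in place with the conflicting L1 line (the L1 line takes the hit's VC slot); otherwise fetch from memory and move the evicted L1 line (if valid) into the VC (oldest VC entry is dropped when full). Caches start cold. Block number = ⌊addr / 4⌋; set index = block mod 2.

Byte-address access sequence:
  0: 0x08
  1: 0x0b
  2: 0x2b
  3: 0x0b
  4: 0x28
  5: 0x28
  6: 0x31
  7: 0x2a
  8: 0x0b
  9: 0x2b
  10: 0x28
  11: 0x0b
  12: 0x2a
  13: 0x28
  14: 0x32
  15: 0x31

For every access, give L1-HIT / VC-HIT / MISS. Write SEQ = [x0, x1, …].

SEQ = [MISS, L1-HIT, MISS, VC-HIT, VC-HIT, L1-HIT, MISS, VC-HIT, VC-HIT, VC-HIT, L1-HIT, VC-HIT, VC-HIT, L1-HIT, VC-HIT, L1-HIT]

#0 0x8→b2/s0 MISS; vc=[]
#1 0xb→b2/s0 L1-HIT; vc=[]
#2 0x2b→b10/s0 MISS; vc=[2]
#3 0xb→b2/s0 VC-HIT; vc=[10]
#4 0x28→b10/s0 VC-HIT; vc=[2]
#5 0x28→b10/s0 L1-HIT; vc=[2]
#6 0x31→b12/s0 MISS; vc=[2,10]
#7 0x2a→b10/s0 VC-HIT; vc=[2,12]
#8 0xb→b2/s0 VC-HIT; vc=[10,12]
#9 0x2b→b10/s0 VC-HIT; vc=[2,12]
#10 0x28→b10/s0 L1-HIT; vc=[2,12]
#11 0xb→b2/s0 VC-HIT; vc=[10,12]
#12 0x2a→b10/s0 VC-HIT; vc=[2,12]
#13 0x28→b10/s0 L1-HIT; vc=[2,12]
#14 0x32→b12/s0 VC-HIT; vc=[2,10]
#15 0x31→b12/s0 L1-HIT; vc=[2,10]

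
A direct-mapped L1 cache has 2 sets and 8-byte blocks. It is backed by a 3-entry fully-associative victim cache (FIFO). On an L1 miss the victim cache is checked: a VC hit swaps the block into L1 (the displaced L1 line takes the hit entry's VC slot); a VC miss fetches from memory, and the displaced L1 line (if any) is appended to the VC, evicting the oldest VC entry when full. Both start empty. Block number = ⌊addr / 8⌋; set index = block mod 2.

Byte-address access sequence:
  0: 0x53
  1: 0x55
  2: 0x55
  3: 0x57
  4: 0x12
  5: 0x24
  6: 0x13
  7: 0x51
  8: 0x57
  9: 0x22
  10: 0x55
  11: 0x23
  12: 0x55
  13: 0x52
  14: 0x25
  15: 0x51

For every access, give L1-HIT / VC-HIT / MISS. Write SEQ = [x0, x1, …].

  [0] addr=0x53 blk=10 s=0: MISS | VC []
  [1] addr=0x55 blk=10 s=0: L1-HIT | VC []
  [2] addr=0x55 blk=10 s=0: L1-HIT | VC []
  [3] addr=0x57 blk=10 s=0: L1-HIT | VC []
  [4] addr=0x12 blk=2 s=0: MISS | VC [10]
  [5] addr=0x24 blk=4 s=0: MISS | VC [10, 2]
  [6] addr=0x13 blk=2 s=0: VC-HIT | VC [10, 4]
  [7] addr=0x51 blk=10 s=0: VC-HIT | VC [2, 4]
  [8] addr=0x57 blk=10 s=0: L1-HIT | VC [2, 4]
  [9] addr=0x22 blk=4 s=0: VC-HIT | VC [2, 10]
  [10] addr=0x55 blk=10 s=0: VC-HIT | VC [2, 4]
  [11] addr=0x23 blk=4 s=0: VC-HIT | VC [2, 10]
  [12] addr=0x55 blk=10 s=0: VC-HIT | VC [2, 4]
  [13] addr=0x52 blk=10 s=0: L1-HIT | VC [2, 4]
  [14] addr=0x25 blk=4 s=0: VC-HIT | VC [2, 10]
  [15] addr=0x51 blk=10 s=0: VC-HIT | VC [2, 4]

SEQ = [MISS, L1-HIT, L1-HIT, L1-HIT, MISS, MISS, VC-HIT, VC-HIT, L1-HIT, VC-HIT, VC-HIT, VC-HIT, VC-HIT, L1-HIT, VC-HIT, VC-HIT]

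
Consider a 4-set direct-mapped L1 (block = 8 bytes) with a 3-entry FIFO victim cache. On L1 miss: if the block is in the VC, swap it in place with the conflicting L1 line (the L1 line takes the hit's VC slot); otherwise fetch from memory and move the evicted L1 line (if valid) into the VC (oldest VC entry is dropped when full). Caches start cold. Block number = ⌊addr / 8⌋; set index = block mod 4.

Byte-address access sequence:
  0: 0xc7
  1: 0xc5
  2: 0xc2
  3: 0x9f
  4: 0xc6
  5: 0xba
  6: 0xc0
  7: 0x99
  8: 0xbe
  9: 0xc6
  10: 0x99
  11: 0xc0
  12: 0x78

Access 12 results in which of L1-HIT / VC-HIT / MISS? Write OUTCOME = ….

OUTCOME = MISS

  [0] addr=0xc7 blk=24 s=0: MISS | VC []
  [1] addr=0xc5 blk=24 s=0: L1-HIT | VC []
  [2] addr=0xc2 blk=24 s=0: L1-HIT | VC []
  [3] addr=0x9f blk=19 s=3: MISS | VC []
  [4] addr=0xc6 blk=24 s=0: L1-HIT | VC []
  [5] addr=0xba blk=23 s=3: MISS | VC [19]
  [6] addr=0xc0 blk=24 s=0: L1-HIT | VC [19]
  [7] addr=0x99 blk=19 s=3: VC-HIT | VC [23]
  [8] addr=0xbe blk=23 s=3: VC-HIT | VC [19]
  [9] addr=0xc6 blk=24 s=0: L1-HIT | VC [19]
  [10] addr=0x99 blk=19 s=3: VC-HIT | VC [23]
  [11] addr=0xc0 blk=24 s=0: L1-HIT | VC [23]
  [12] addr=0x78 blk=15 s=3: MISS | VC [23, 19]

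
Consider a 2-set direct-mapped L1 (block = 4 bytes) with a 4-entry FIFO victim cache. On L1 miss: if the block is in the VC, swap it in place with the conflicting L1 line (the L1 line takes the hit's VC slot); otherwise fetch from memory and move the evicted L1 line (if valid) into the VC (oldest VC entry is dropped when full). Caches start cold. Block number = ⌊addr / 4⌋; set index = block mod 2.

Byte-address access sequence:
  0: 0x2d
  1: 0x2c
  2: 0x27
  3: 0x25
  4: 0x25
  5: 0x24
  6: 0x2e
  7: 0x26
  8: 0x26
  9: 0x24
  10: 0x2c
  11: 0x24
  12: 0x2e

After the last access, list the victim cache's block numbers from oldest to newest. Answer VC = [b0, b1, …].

VC = [9]

0: 0x2d (blk 11, set 1) → MISS  vc=[]
1: 0x2c (blk 11, set 1) → L1-HIT  vc=[]
2: 0x27 (blk 9, set 1) → MISS  vc=[11]
3: 0x25 (blk 9, set 1) → L1-HIT  vc=[11]
4: 0x25 (blk 9, set 1) → L1-HIT  vc=[11]
5: 0x24 (blk 9, set 1) → L1-HIT  vc=[11]
6: 0x2e (blk 11, set 1) → VC-HIT  vc=[9]
7: 0x26 (blk 9, set 1) → VC-HIT  vc=[11]
8: 0x26 (blk 9, set 1) → L1-HIT  vc=[11]
9: 0x24 (blk 9, set 1) → L1-HIT  vc=[11]
10: 0x2c (blk 11, set 1) → VC-HIT  vc=[9]
11: 0x24 (blk 9, set 1) → VC-HIT  vc=[11]
12: 0x2e (blk 11, set 1) → VC-HIT  vc=[9]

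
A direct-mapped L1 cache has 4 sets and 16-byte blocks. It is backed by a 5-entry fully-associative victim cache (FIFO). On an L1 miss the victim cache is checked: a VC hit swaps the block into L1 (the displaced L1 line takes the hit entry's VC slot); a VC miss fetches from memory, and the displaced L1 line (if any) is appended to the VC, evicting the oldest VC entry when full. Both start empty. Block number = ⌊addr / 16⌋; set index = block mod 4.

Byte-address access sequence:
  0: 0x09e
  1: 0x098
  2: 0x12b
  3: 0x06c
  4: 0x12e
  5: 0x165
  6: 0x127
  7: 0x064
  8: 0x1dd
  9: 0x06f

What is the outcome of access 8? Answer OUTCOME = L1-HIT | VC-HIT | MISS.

OUTCOME = MISS

#0 0x9e→b9/s1 MISS; vc=[]
#1 0x98→b9/s1 L1-HIT; vc=[]
#2 0x12b→b18/s2 MISS; vc=[]
#3 0x6c→b6/s2 MISS; vc=[18]
#4 0x12e→b18/s2 VC-HIT; vc=[6]
#5 0x165→b22/s2 MISS; vc=[6,18]
#6 0x127→b18/s2 VC-HIT; vc=[6,22]
#7 0x64→b6/s2 VC-HIT; vc=[18,22]
#8 0x1dd→b29/s1 MISS; vc=[18,22,9]
#9 0x6f→b6/s2 L1-HIT; vc=[18,22,9]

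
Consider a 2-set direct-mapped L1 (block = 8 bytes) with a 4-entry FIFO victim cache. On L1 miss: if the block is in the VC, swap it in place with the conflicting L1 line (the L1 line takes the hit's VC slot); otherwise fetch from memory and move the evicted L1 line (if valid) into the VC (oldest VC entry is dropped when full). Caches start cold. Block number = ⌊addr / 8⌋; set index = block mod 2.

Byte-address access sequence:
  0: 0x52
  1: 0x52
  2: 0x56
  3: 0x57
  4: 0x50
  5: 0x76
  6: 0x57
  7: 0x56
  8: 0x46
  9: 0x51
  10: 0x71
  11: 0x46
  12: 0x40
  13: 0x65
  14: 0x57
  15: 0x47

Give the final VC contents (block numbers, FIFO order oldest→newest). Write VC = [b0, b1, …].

VC = [12, 14, 10]

0: 0x52 (blk 10, set 0) → MISS  vc=[]
1: 0x52 (blk 10, set 0) → L1-HIT  vc=[]
2: 0x56 (blk 10, set 0) → L1-HIT  vc=[]
3: 0x57 (blk 10, set 0) → L1-HIT  vc=[]
4: 0x50 (blk 10, set 0) → L1-HIT  vc=[]
5: 0x76 (blk 14, set 0) → MISS  vc=[10]
6: 0x57 (blk 10, set 0) → VC-HIT  vc=[14]
7: 0x56 (blk 10, set 0) → L1-HIT  vc=[14]
8: 0x46 (blk 8, set 0) → MISS  vc=[14, 10]
9: 0x51 (blk 10, set 0) → VC-HIT  vc=[14, 8]
10: 0x71 (blk 14, set 0) → VC-HIT  vc=[10, 8]
11: 0x46 (blk 8, set 0) → VC-HIT  vc=[10, 14]
12: 0x40 (blk 8, set 0) → L1-HIT  vc=[10, 14]
13: 0x65 (blk 12, set 0) → MISS  vc=[10, 14, 8]
14: 0x57 (blk 10, set 0) → VC-HIT  vc=[12, 14, 8]
15: 0x47 (blk 8, set 0) → VC-HIT  vc=[12, 14, 10]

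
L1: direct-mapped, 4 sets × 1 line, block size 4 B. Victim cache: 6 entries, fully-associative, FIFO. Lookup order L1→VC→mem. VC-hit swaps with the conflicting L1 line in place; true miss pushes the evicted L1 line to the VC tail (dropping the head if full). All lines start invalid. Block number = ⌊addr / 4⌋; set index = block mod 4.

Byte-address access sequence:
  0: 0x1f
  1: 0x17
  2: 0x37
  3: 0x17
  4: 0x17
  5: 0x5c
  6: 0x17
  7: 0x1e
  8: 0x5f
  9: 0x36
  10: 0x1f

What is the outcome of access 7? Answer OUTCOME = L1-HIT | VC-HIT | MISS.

0: 0x1f (blk 7, set 3) → MISS  vc=[]
1: 0x17 (blk 5, set 1) → MISS  vc=[]
2: 0x37 (blk 13, set 1) → MISS  vc=[5]
3: 0x17 (blk 5, set 1) → VC-HIT  vc=[13]
4: 0x17 (blk 5, set 1) → L1-HIT  vc=[13]
5: 0x5c (blk 23, set 3) → MISS  vc=[13, 7]
6: 0x17 (blk 5, set 1) → L1-HIT  vc=[13, 7]
7: 0x1e (blk 7, set 3) → VC-HIT  vc=[13, 23]
8: 0x5f (blk 23, set 3) → VC-HIT  vc=[13, 7]
9: 0x36 (blk 13, set 1) → VC-HIT  vc=[5, 7]
10: 0x1f (blk 7, set 3) → VC-HIT  vc=[5, 23]

OUTCOME = VC-HIT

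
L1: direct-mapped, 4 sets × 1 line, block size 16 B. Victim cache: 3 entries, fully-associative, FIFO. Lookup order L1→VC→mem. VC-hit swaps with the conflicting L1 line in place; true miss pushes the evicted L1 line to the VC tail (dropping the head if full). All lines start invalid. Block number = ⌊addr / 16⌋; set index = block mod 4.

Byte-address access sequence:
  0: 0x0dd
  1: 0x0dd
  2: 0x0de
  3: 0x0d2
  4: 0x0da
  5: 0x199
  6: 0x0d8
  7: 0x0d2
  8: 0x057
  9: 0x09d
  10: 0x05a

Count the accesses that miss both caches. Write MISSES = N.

MISSES = 4

  [0] addr=0xdd blk=13 s=1: MISS | VC []
  [1] addr=0xdd blk=13 s=1: L1-HIT | VC []
  [2] addr=0xde blk=13 s=1: L1-HIT | VC []
  [3] addr=0xd2 blk=13 s=1: L1-HIT | VC []
  [4] addr=0xda blk=13 s=1: L1-HIT | VC []
  [5] addr=0x199 blk=25 s=1: MISS | VC [13]
  [6] addr=0xd8 blk=13 s=1: VC-HIT | VC [25]
  [7] addr=0xd2 blk=13 s=1: L1-HIT | VC [25]
  [8] addr=0x57 blk=5 s=1: MISS | VC [25, 13]
  [9] addr=0x9d blk=9 s=1: MISS | VC [25, 13, 5]
  [10] addr=0x5a blk=5 s=1: VC-HIT | VC [25, 13, 9]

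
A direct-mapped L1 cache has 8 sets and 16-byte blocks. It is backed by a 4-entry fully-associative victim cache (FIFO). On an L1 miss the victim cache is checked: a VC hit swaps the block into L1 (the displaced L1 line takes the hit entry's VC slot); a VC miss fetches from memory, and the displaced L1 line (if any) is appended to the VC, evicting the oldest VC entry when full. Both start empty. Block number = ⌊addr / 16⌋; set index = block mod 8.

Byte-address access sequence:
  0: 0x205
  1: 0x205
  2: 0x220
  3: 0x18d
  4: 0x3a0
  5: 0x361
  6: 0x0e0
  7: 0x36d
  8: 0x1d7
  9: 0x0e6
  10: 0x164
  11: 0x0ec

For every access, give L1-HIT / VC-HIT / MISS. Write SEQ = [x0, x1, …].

#0 0x205→b32/s0 MISS; vc=[]
#1 0x205→b32/s0 L1-HIT; vc=[]
#2 0x220→b34/s2 MISS; vc=[]
#3 0x18d→b24/s0 MISS; vc=[32]
#4 0x3a0→b58/s2 MISS; vc=[32,34]
#5 0x361→b54/s6 MISS; vc=[32,34]
#6 0xe0→b14/s6 MISS; vc=[32,34,54]
#7 0x36d→b54/s6 VC-HIT; vc=[32,34,14]
#8 0x1d7→b29/s5 MISS; vc=[32,34,14]
#9 0xe6→b14/s6 VC-HIT; vc=[32,34,54]
#10 0x164→b22/s6 MISS; vc=[32,34,54,14]
#11 0xec→b14/s6 VC-HIT; vc=[32,34,54,22]

SEQ = [MISS, L1-HIT, MISS, MISS, MISS, MISS, MISS, VC-HIT, MISS, VC-HIT, MISS, VC-HIT]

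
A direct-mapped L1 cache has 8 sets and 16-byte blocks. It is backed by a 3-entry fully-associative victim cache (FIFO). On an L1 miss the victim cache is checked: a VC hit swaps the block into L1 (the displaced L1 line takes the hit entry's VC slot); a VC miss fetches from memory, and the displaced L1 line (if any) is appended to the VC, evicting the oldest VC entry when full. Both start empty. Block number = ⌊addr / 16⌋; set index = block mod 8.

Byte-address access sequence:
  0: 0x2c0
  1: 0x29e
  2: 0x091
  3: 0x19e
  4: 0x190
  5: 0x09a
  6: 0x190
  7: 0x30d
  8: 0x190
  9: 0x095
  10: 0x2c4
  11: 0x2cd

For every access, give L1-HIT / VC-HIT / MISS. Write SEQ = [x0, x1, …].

SEQ = [MISS, MISS, MISS, MISS, L1-HIT, VC-HIT, VC-HIT, MISS, L1-HIT, VC-HIT, L1-HIT, L1-HIT]

#0 0x2c0→b44/s4 MISS; vc=[]
#1 0x29e→b41/s1 MISS; vc=[]
#2 0x91→b9/s1 MISS; vc=[41]
#3 0x19e→b25/s1 MISS; vc=[41,9]
#4 0x190→b25/s1 L1-HIT; vc=[41,9]
#5 0x9a→b9/s1 VC-HIT; vc=[41,25]
#6 0x190→b25/s1 VC-HIT; vc=[41,9]
#7 0x30d→b48/s0 MISS; vc=[41,9]
#8 0x190→b25/s1 L1-HIT; vc=[41,9]
#9 0x95→b9/s1 VC-HIT; vc=[41,25]
#10 0x2c4→b44/s4 L1-HIT; vc=[41,25]
#11 0x2cd→b44/s4 L1-HIT; vc=[41,25]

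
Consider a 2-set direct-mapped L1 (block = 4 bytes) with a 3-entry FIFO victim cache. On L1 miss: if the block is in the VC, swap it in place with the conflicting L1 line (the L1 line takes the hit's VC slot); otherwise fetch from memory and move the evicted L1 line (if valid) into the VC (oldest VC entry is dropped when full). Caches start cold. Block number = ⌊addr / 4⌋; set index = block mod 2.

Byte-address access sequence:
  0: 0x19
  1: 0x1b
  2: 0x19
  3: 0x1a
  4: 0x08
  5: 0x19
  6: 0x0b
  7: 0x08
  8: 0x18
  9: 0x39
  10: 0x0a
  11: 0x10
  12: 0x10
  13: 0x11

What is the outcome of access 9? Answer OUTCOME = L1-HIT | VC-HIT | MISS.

  [0] addr=0x19 blk=6 s=0: MISS | VC []
  [1] addr=0x1b blk=6 s=0: L1-HIT | VC []
  [2] addr=0x19 blk=6 s=0: L1-HIT | VC []
  [3] addr=0x1a blk=6 s=0: L1-HIT | VC []
  [4] addr=0x8 blk=2 s=0: MISS | VC [6]
  [5] addr=0x19 blk=6 s=0: VC-HIT | VC [2]
  [6] addr=0xb blk=2 s=0: VC-HIT | VC [6]
  [7] addr=0x8 blk=2 s=0: L1-HIT | VC [6]
  [8] addr=0x18 blk=6 s=0: VC-HIT | VC [2]
  [9] addr=0x39 blk=14 s=0: MISS | VC [2, 6]
  [10] addr=0xa blk=2 s=0: VC-HIT | VC [14, 6]
  [11] addr=0x10 blk=4 s=0: MISS | VC [14, 6, 2]
  [12] addr=0x10 blk=4 s=0: L1-HIT | VC [14, 6, 2]
  [13] addr=0x11 blk=4 s=0: L1-HIT | VC [14, 6, 2]

OUTCOME = MISS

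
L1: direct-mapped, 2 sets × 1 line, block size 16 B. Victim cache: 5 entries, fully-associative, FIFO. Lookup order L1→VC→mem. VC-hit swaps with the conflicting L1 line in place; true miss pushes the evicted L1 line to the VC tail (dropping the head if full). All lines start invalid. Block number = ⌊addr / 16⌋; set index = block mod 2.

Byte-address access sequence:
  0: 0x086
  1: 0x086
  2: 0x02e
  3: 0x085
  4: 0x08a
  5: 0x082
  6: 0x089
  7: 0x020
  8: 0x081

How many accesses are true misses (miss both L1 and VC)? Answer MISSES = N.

MISSES = 2

#0 0x86→b8/s0 MISS; vc=[]
#1 0x86→b8/s0 L1-HIT; vc=[]
#2 0x2e→b2/s0 MISS; vc=[8]
#3 0x85→b8/s0 VC-HIT; vc=[2]
#4 0x8a→b8/s0 L1-HIT; vc=[2]
#5 0x82→b8/s0 L1-HIT; vc=[2]
#6 0x89→b8/s0 L1-HIT; vc=[2]
#7 0x20→b2/s0 VC-HIT; vc=[8]
#8 0x81→b8/s0 VC-HIT; vc=[2]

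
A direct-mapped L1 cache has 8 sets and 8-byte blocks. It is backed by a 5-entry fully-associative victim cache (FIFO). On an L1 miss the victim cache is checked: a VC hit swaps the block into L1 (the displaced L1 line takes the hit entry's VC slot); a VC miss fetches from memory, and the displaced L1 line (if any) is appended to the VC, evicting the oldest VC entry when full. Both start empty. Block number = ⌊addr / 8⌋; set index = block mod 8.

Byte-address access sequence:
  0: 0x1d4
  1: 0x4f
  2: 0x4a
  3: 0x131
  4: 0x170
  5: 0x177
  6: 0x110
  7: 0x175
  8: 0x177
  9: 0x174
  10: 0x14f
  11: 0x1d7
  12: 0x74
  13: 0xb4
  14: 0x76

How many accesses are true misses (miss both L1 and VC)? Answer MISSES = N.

MISSES = 8

  [0] addr=0x1d4 blk=58 s=2: MISS | VC []
  [1] addr=0x4f blk=9 s=1: MISS | VC []
  [2] addr=0x4a blk=9 s=1: L1-HIT | VC []
  [3] addr=0x131 blk=38 s=6: MISS | VC []
  [4] addr=0x170 blk=46 s=6: MISS | VC [38]
  [5] addr=0x177 blk=46 s=6: L1-HIT | VC [38]
  [6] addr=0x110 blk=34 s=2: MISS | VC [38, 58]
  [7] addr=0x175 blk=46 s=6: L1-HIT | VC [38, 58]
  [8] addr=0x177 blk=46 s=6: L1-HIT | VC [38, 58]
  [9] addr=0x174 blk=46 s=6: L1-HIT | VC [38, 58]
  [10] addr=0x14f blk=41 s=1: MISS | VC [38, 58, 9]
  [11] addr=0x1d7 blk=58 s=2: VC-HIT | VC [38, 34, 9]
  [12] addr=0x74 blk=14 s=6: MISS | VC [38, 34, 9, 46]
  [13] addr=0xb4 blk=22 s=6: MISS | VC [38, 34, 9, 46, 14]
  [14] addr=0x76 blk=14 s=6: VC-HIT | VC [38, 34, 9, 46, 22]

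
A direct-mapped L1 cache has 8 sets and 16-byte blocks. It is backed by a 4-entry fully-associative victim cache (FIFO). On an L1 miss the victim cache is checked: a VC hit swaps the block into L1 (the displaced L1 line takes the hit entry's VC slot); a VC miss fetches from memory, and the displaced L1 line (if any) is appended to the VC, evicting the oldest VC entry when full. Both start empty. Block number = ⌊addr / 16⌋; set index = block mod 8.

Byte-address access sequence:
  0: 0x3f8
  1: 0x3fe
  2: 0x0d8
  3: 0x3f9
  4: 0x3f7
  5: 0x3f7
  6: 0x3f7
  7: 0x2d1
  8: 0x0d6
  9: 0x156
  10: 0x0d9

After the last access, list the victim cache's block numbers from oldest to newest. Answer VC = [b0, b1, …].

#0 0x3f8→b63/s7 MISS; vc=[]
#1 0x3fe→b63/s7 L1-HIT; vc=[]
#2 0xd8→b13/s5 MISS; vc=[]
#3 0x3f9→b63/s7 L1-HIT; vc=[]
#4 0x3f7→b63/s7 L1-HIT; vc=[]
#5 0x3f7→b63/s7 L1-HIT; vc=[]
#6 0x3f7→b63/s7 L1-HIT; vc=[]
#7 0x2d1→b45/s5 MISS; vc=[13]
#8 0xd6→b13/s5 VC-HIT; vc=[45]
#9 0x156→b21/s5 MISS; vc=[45,13]
#10 0xd9→b13/s5 VC-HIT; vc=[45,21]

VC = [45, 21]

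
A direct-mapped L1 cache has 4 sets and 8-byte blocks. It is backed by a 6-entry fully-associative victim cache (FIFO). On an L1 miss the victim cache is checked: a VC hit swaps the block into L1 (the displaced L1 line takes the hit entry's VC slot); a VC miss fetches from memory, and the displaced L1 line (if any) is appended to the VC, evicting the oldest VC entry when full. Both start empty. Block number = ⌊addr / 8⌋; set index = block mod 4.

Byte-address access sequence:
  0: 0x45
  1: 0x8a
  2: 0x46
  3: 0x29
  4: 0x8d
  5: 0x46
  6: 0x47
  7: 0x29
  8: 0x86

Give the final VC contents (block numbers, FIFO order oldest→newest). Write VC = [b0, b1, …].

0: 0x45 (blk 8, set 0) → MISS  vc=[]
1: 0x8a (blk 17, set 1) → MISS  vc=[]
2: 0x46 (blk 8, set 0) → L1-HIT  vc=[]
3: 0x29 (blk 5, set 1) → MISS  vc=[17]
4: 0x8d (blk 17, set 1) → VC-HIT  vc=[5]
5: 0x46 (blk 8, set 0) → L1-HIT  vc=[5]
6: 0x47 (blk 8, set 0) → L1-HIT  vc=[5]
7: 0x29 (blk 5, set 1) → VC-HIT  vc=[17]
8: 0x86 (blk 16, set 0) → MISS  vc=[17, 8]

VC = [17, 8]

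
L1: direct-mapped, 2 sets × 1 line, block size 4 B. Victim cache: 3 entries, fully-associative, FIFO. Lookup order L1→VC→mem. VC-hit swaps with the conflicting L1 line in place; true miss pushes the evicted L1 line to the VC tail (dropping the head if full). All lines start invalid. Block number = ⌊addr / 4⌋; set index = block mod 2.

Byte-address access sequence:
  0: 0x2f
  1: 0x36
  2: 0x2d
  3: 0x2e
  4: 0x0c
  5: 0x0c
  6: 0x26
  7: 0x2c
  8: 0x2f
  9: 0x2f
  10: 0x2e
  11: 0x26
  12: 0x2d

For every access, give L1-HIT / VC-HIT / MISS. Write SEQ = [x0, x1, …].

SEQ = [MISS, MISS, VC-HIT, L1-HIT, MISS, L1-HIT, MISS, VC-HIT, L1-HIT, L1-HIT, L1-HIT, VC-HIT, VC-HIT]

#0 0x2f→b11/s1 MISS; vc=[]
#1 0x36→b13/s1 MISS; vc=[11]
#2 0x2d→b11/s1 VC-HIT; vc=[13]
#3 0x2e→b11/s1 L1-HIT; vc=[13]
#4 0xc→b3/s1 MISS; vc=[13,11]
#5 0xc→b3/s1 L1-HIT; vc=[13,11]
#6 0x26→b9/s1 MISS; vc=[13,11,3]
#7 0x2c→b11/s1 VC-HIT; vc=[13,9,3]
#8 0x2f→b11/s1 L1-HIT; vc=[13,9,3]
#9 0x2f→b11/s1 L1-HIT; vc=[13,9,3]
#10 0x2e→b11/s1 L1-HIT; vc=[13,9,3]
#11 0x26→b9/s1 VC-HIT; vc=[13,11,3]
#12 0x2d→b11/s1 VC-HIT; vc=[13,9,3]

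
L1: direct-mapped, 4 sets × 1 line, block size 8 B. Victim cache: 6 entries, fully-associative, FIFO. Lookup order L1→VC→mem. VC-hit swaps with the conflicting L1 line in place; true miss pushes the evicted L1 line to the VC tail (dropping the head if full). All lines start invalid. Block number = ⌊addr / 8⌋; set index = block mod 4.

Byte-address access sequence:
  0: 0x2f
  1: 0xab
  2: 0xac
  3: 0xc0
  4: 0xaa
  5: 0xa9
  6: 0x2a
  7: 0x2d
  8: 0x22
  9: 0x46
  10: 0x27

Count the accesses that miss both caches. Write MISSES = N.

MISSES = 5

0: 0x2f (blk 5, set 1) → MISS  vc=[]
1: 0xab (blk 21, set 1) → MISS  vc=[5]
2: 0xac (blk 21, set 1) → L1-HIT  vc=[5]
3: 0xc0 (blk 24, set 0) → MISS  vc=[5]
4: 0xaa (blk 21, set 1) → L1-HIT  vc=[5]
5: 0xa9 (blk 21, set 1) → L1-HIT  vc=[5]
6: 0x2a (blk 5, set 1) → VC-HIT  vc=[21]
7: 0x2d (blk 5, set 1) → L1-HIT  vc=[21]
8: 0x22 (blk 4, set 0) → MISS  vc=[21, 24]
9: 0x46 (blk 8, set 0) → MISS  vc=[21, 24, 4]
10: 0x27 (blk 4, set 0) → VC-HIT  vc=[21, 24, 8]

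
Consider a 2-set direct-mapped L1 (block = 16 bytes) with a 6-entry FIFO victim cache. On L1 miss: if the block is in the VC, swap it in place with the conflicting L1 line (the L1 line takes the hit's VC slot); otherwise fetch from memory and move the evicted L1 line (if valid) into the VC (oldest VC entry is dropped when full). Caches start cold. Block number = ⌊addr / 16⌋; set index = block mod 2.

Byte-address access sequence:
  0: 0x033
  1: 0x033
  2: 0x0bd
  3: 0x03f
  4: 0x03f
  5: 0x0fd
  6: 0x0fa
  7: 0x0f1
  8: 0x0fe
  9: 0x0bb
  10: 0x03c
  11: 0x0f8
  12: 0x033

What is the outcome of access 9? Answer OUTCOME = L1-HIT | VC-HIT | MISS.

OUTCOME = VC-HIT

  [0] addr=0x33 blk=3 s=1: MISS | VC []
  [1] addr=0x33 blk=3 s=1: L1-HIT | VC []
  [2] addr=0xbd blk=11 s=1: MISS | VC [3]
  [3] addr=0x3f blk=3 s=1: VC-HIT | VC [11]
  [4] addr=0x3f blk=3 s=1: L1-HIT | VC [11]
  [5] addr=0xfd blk=15 s=1: MISS | VC [11, 3]
  [6] addr=0xfa blk=15 s=1: L1-HIT | VC [11, 3]
  [7] addr=0xf1 blk=15 s=1: L1-HIT | VC [11, 3]
  [8] addr=0xfe blk=15 s=1: L1-HIT | VC [11, 3]
  [9] addr=0xbb blk=11 s=1: VC-HIT | VC [15, 3]
  [10] addr=0x3c blk=3 s=1: VC-HIT | VC [15, 11]
  [11] addr=0xf8 blk=15 s=1: VC-HIT | VC [3, 11]
  [12] addr=0x33 blk=3 s=1: VC-HIT | VC [15, 11]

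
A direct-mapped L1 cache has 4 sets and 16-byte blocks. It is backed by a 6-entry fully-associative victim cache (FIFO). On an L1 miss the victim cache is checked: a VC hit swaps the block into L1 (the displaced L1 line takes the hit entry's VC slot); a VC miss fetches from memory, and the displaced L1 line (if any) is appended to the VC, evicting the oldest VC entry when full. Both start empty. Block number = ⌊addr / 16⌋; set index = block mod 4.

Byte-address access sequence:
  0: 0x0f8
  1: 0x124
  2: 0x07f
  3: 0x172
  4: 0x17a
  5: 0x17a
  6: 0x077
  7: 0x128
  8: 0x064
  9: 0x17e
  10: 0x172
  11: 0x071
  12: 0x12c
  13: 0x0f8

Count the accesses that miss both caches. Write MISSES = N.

MISSES = 5

#0 0xf8→b15/s3 MISS; vc=[]
#1 0x124→b18/s2 MISS; vc=[]
#2 0x7f→b7/s3 MISS; vc=[15]
#3 0x172→b23/s3 MISS; vc=[15,7]
#4 0x17a→b23/s3 L1-HIT; vc=[15,7]
#5 0x17a→b23/s3 L1-HIT; vc=[15,7]
#6 0x77→b7/s3 VC-HIT; vc=[15,23]
#7 0x128→b18/s2 L1-HIT; vc=[15,23]
#8 0x64→b6/s2 MISS; vc=[15,23,18]
#9 0x17e→b23/s3 VC-HIT; vc=[15,7,18]
#10 0x172→b23/s3 L1-HIT; vc=[15,7,18]
#11 0x71→b7/s3 VC-HIT; vc=[15,23,18]
#12 0x12c→b18/s2 VC-HIT; vc=[15,23,6]
#13 0xf8→b15/s3 VC-HIT; vc=[7,23,6]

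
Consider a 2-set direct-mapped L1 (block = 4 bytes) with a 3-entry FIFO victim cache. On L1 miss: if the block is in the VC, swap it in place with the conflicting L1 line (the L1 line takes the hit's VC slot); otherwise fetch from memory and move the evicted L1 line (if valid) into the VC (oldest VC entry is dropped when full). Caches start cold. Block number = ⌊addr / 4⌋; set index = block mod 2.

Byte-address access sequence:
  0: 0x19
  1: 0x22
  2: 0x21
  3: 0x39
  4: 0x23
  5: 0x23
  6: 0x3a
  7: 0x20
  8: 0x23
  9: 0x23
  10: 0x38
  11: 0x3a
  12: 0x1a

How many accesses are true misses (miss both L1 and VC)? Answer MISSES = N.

  [0] addr=0x19 blk=6 s=0: MISS | VC []
  [1] addr=0x22 blk=8 s=0: MISS | VC [6]
  [2] addr=0x21 blk=8 s=0: L1-HIT | VC [6]
  [3] addr=0x39 blk=14 s=0: MISS | VC [6, 8]
  [4] addr=0x23 blk=8 s=0: VC-HIT | VC [6, 14]
  [5] addr=0x23 blk=8 s=0: L1-HIT | VC [6, 14]
  [6] addr=0x3a blk=14 s=0: VC-HIT | VC [6, 8]
  [7] addr=0x20 blk=8 s=0: VC-HIT | VC [6, 14]
  [8] addr=0x23 blk=8 s=0: L1-HIT | VC [6, 14]
  [9] addr=0x23 blk=8 s=0: L1-HIT | VC [6, 14]
  [10] addr=0x38 blk=14 s=0: VC-HIT | VC [6, 8]
  [11] addr=0x3a blk=14 s=0: L1-HIT | VC [6, 8]
  [12] addr=0x1a blk=6 s=0: VC-HIT | VC [14, 8]

MISSES = 3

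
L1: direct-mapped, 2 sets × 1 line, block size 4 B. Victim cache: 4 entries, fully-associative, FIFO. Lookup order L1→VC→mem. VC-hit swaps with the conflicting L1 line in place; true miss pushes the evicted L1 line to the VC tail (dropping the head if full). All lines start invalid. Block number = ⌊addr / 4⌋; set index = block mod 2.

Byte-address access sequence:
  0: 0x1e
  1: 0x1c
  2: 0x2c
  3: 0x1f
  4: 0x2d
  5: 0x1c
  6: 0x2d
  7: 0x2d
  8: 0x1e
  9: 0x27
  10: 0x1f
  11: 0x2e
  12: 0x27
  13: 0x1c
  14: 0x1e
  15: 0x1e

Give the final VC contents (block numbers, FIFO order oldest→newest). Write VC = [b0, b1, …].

0: 0x1e (blk 7, set 1) → MISS  vc=[]
1: 0x1c (blk 7, set 1) → L1-HIT  vc=[]
2: 0x2c (blk 11, set 1) → MISS  vc=[7]
3: 0x1f (blk 7, set 1) → VC-HIT  vc=[11]
4: 0x2d (blk 11, set 1) → VC-HIT  vc=[7]
5: 0x1c (blk 7, set 1) → VC-HIT  vc=[11]
6: 0x2d (blk 11, set 1) → VC-HIT  vc=[7]
7: 0x2d (blk 11, set 1) → L1-HIT  vc=[7]
8: 0x1e (blk 7, set 1) → VC-HIT  vc=[11]
9: 0x27 (blk 9, set 1) → MISS  vc=[11, 7]
10: 0x1f (blk 7, set 1) → VC-HIT  vc=[11, 9]
11: 0x2e (blk 11, set 1) → VC-HIT  vc=[7, 9]
12: 0x27 (blk 9, set 1) → VC-HIT  vc=[7, 11]
13: 0x1c (blk 7, set 1) → VC-HIT  vc=[9, 11]
14: 0x1e (blk 7, set 1) → L1-HIT  vc=[9, 11]
15: 0x1e (blk 7, set 1) → L1-HIT  vc=[9, 11]

VC = [9, 11]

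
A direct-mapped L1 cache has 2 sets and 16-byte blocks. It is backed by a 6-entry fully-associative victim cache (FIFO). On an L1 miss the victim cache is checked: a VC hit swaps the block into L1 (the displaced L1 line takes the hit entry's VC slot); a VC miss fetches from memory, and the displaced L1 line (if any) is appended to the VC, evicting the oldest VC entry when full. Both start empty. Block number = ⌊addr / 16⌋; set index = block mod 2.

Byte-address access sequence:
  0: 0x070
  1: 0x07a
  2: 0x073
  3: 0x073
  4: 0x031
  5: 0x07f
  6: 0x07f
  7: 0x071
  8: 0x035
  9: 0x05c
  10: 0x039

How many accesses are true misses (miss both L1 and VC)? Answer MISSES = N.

MISSES = 3

#0 0x70→b7/s1 MISS; vc=[]
#1 0x7a→b7/s1 L1-HIT; vc=[]
#2 0x73→b7/s1 L1-HIT; vc=[]
#3 0x73→b7/s1 L1-HIT; vc=[]
#4 0x31→b3/s1 MISS; vc=[7]
#5 0x7f→b7/s1 VC-HIT; vc=[3]
#6 0x7f→b7/s1 L1-HIT; vc=[3]
#7 0x71→b7/s1 L1-HIT; vc=[3]
#8 0x35→b3/s1 VC-HIT; vc=[7]
#9 0x5c→b5/s1 MISS; vc=[7,3]
#10 0x39→b3/s1 VC-HIT; vc=[7,5]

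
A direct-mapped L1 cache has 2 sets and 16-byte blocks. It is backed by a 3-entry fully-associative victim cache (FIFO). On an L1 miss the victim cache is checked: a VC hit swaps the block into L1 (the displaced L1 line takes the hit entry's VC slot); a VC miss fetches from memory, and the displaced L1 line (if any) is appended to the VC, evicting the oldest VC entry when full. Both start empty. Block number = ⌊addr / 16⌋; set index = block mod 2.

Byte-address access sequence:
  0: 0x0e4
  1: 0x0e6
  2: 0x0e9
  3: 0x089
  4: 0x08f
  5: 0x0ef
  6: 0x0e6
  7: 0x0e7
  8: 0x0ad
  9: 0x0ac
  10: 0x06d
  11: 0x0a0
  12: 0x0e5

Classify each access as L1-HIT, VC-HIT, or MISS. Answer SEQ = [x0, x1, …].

0: 0xe4 (blk 14, set 0) → MISS  vc=[]
1: 0xe6 (blk 14, set 0) → L1-HIT  vc=[]
2: 0xe9 (blk 14, set 0) → L1-HIT  vc=[]
3: 0x89 (blk 8, set 0) → MISS  vc=[14]
4: 0x8f (blk 8, set 0) → L1-HIT  vc=[14]
5: 0xef (blk 14, set 0) → VC-HIT  vc=[8]
6: 0xe6 (blk 14, set 0) → L1-HIT  vc=[8]
7: 0xe7 (blk 14, set 0) → L1-HIT  vc=[8]
8: 0xad (blk 10, set 0) → MISS  vc=[8, 14]
9: 0xac (blk 10, set 0) → L1-HIT  vc=[8, 14]
10: 0x6d (blk 6, set 0) → MISS  vc=[8, 14, 10]
11: 0xa0 (blk 10, set 0) → VC-HIT  vc=[8, 14, 6]
12: 0xe5 (blk 14, set 0) → VC-HIT  vc=[8, 10, 6]

SEQ = [MISS, L1-HIT, L1-HIT, MISS, L1-HIT, VC-HIT, L1-HIT, L1-HIT, MISS, L1-HIT, MISS, VC-HIT, VC-HIT]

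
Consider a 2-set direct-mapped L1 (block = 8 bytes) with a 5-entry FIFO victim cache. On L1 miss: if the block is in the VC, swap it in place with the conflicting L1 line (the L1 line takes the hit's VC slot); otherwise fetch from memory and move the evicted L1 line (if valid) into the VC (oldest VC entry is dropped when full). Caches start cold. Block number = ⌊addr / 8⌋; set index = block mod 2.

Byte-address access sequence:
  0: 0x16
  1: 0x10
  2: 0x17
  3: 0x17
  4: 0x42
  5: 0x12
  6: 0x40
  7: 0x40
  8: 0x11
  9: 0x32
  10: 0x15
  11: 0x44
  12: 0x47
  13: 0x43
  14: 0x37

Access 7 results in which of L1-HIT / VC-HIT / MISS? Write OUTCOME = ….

OUTCOME = L1-HIT

0: 0x16 (blk 2, set 0) → MISS  vc=[]
1: 0x10 (blk 2, set 0) → L1-HIT  vc=[]
2: 0x17 (blk 2, set 0) → L1-HIT  vc=[]
3: 0x17 (blk 2, set 0) → L1-HIT  vc=[]
4: 0x42 (blk 8, set 0) → MISS  vc=[2]
5: 0x12 (blk 2, set 0) → VC-HIT  vc=[8]
6: 0x40 (blk 8, set 0) → VC-HIT  vc=[2]
7: 0x40 (blk 8, set 0) → L1-HIT  vc=[2]
8: 0x11 (blk 2, set 0) → VC-HIT  vc=[8]
9: 0x32 (blk 6, set 0) → MISS  vc=[8, 2]
10: 0x15 (blk 2, set 0) → VC-HIT  vc=[8, 6]
11: 0x44 (blk 8, set 0) → VC-HIT  vc=[2, 6]
12: 0x47 (blk 8, set 0) → L1-HIT  vc=[2, 6]
13: 0x43 (blk 8, set 0) → L1-HIT  vc=[2, 6]
14: 0x37 (blk 6, set 0) → VC-HIT  vc=[2, 8]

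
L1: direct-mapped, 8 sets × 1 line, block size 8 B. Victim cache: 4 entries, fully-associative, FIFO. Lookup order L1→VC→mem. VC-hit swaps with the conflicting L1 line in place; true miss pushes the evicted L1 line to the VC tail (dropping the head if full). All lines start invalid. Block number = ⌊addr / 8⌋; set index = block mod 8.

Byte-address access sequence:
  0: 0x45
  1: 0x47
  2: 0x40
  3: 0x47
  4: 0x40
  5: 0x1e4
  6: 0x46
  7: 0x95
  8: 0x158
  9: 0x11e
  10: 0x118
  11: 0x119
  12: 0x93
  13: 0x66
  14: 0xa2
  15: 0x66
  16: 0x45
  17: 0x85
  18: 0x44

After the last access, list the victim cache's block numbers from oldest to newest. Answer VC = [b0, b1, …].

#0 0x45→b8/s0 MISS; vc=[]
#1 0x47→b8/s0 L1-HIT; vc=[]
#2 0x40→b8/s0 L1-HIT; vc=[]
#3 0x47→b8/s0 L1-HIT; vc=[]
#4 0x40→b8/s0 L1-HIT; vc=[]
#5 0x1e4→b60/s4 MISS; vc=[]
#6 0x46→b8/s0 L1-HIT; vc=[]
#7 0x95→b18/s2 MISS; vc=[]
#8 0x158→b43/s3 MISS; vc=[]
#9 0x11e→b35/s3 MISS; vc=[43]
#10 0x118→b35/s3 L1-HIT; vc=[43]
#11 0x119→b35/s3 L1-HIT; vc=[43]
#12 0x93→b18/s2 L1-HIT; vc=[43]
#13 0x66→b12/s4 MISS; vc=[43,60]
#14 0xa2→b20/s4 MISS; vc=[43,60,12]
#15 0x66→b12/s4 VC-HIT; vc=[43,60,20]
#16 0x45→b8/s0 L1-HIT; vc=[43,60,20]
#17 0x85→b16/s0 MISS; vc=[43,60,20,8]
#18 0x44→b8/s0 VC-HIT; vc=[43,60,20,16]

VC = [43, 60, 20, 16]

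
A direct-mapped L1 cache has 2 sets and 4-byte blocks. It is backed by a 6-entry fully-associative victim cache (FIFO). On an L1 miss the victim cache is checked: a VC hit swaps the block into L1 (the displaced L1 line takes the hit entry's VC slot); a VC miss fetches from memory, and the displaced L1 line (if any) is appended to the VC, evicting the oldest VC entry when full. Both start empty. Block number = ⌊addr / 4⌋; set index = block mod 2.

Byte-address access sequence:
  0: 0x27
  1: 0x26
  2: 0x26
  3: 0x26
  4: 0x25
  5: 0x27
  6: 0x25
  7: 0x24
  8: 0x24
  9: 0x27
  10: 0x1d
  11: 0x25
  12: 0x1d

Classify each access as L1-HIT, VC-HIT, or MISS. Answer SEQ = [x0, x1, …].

0: 0x27 (blk 9, set 1) → MISS  vc=[]
1: 0x26 (blk 9, set 1) → L1-HIT  vc=[]
2: 0x26 (blk 9, set 1) → L1-HIT  vc=[]
3: 0x26 (blk 9, set 1) → L1-HIT  vc=[]
4: 0x25 (blk 9, set 1) → L1-HIT  vc=[]
5: 0x27 (blk 9, set 1) → L1-HIT  vc=[]
6: 0x25 (blk 9, set 1) → L1-HIT  vc=[]
7: 0x24 (blk 9, set 1) → L1-HIT  vc=[]
8: 0x24 (blk 9, set 1) → L1-HIT  vc=[]
9: 0x27 (blk 9, set 1) → L1-HIT  vc=[]
10: 0x1d (blk 7, set 1) → MISS  vc=[9]
11: 0x25 (blk 9, set 1) → VC-HIT  vc=[7]
12: 0x1d (blk 7, set 1) → VC-HIT  vc=[9]

SEQ = [MISS, L1-HIT, L1-HIT, L1-HIT, L1-HIT, L1-HIT, L1-HIT, L1-HIT, L1-HIT, L1-HIT, MISS, VC-HIT, VC-HIT]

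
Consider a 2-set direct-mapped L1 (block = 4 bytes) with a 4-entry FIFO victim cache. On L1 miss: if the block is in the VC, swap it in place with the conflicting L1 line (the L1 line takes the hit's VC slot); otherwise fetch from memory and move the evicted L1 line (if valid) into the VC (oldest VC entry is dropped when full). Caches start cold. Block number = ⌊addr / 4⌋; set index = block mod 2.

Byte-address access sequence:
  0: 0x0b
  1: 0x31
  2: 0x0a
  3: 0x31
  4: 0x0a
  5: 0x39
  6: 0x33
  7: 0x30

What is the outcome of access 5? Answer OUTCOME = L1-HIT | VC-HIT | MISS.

OUTCOME = MISS

  [0] addr=0xb blk=2 s=0: MISS | VC []
  [1] addr=0x31 blk=12 s=0: MISS | VC [2]
  [2] addr=0xa blk=2 s=0: VC-HIT | VC [12]
  [3] addr=0x31 blk=12 s=0: VC-HIT | VC [2]
  [4] addr=0xa blk=2 s=0: VC-HIT | VC [12]
  [5] addr=0x39 blk=14 s=0: MISS | VC [12, 2]
  [6] addr=0x33 blk=12 s=0: VC-HIT | VC [14, 2]
  [7] addr=0x30 blk=12 s=0: L1-HIT | VC [14, 2]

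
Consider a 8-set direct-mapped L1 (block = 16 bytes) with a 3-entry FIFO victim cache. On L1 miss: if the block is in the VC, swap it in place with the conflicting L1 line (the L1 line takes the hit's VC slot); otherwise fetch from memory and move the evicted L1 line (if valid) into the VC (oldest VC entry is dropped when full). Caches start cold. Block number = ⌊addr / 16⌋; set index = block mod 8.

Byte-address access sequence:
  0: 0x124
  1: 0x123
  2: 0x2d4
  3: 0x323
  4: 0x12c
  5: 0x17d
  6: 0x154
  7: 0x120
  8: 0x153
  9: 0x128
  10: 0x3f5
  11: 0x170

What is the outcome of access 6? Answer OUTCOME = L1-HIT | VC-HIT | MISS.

  [0] addr=0x124 blk=18 s=2: MISS | VC []
  [1] addr=0x123 blk=18 s=2: L1-HIT | VC []
  [2] addr=0x2d4 blk=45 s=5: MISS | VC []
  [3] addr=0x323 blk=50 s=2: MISS | VC [18]
  [4] addr=0x12c blk=18 s=2: VC-HIT | VC [50]
  [5] addr=0x17d blk=23 s=7: MISS | VC [50]
  [6] addr=0x154 blk=21 s=5: MISS | VC [50, 45]
  [7] addr=0x120 blk=18 s=2: L1-HIT | VC [50, 45]
  [8] addr=0x153 blk=21 s=5: L1-HIT | VC [50, 45]
  [9] addr=0x128 blk=18 s=2: L1-HIT | VC [50, 45]
  [10] addr=0x3f5 blk=63 s=7: MISS | VC [50, 45, 23]
  [11] addr=0x170 blk=23 s=7: VC-HIT | VC [50, 45, 63]

OUTCOME = MISS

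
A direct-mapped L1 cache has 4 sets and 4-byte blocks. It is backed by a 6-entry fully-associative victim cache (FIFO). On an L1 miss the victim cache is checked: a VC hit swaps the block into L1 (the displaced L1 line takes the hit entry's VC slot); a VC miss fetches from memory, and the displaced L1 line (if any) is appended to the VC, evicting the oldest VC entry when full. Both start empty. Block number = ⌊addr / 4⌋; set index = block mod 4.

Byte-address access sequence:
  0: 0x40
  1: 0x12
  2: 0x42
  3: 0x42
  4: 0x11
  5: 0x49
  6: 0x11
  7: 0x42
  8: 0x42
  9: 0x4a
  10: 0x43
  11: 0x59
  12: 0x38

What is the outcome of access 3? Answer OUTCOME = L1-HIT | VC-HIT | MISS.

0: 0x40 (blk 16, set 0) → MISS  vc=[]
1: 0x12 (blk 4, set 0) → MISS  vc=[16]
2: 0x42 (blk 16, set 0) → VC-HIT  vc=[4]
3: 0x42 (blk 16, set 0) → L1-HIT  vc=[4]
4: 0x11 (blk 4, set 0) → VC-HIT  vc=[16]
5: 0x49 (blk 18, set 2) → MISS  vc=[16]
6: 0x11 (blk 4, set 0) → L1-HIT  vc=[16]
7: 0x42 (blk 16, set 0) → VC-HIT  vc=[4]
8: 0x42 (blk 16, set 0) → L1-HIT  vc=[4]
9: 0x4a (blk 18, set 2) → L1-HIT  vc=[4]
10: 0x43 (blk 16, set 0) → L1-HIT  vc=[4]
11: 0x59 (blk 22, set 2) → MISS  vc=[4, 18]
12: 0x38 (blk 14, set 2) → MISS  vc=[4, 18, 22]

OUTCOME = L1-HIT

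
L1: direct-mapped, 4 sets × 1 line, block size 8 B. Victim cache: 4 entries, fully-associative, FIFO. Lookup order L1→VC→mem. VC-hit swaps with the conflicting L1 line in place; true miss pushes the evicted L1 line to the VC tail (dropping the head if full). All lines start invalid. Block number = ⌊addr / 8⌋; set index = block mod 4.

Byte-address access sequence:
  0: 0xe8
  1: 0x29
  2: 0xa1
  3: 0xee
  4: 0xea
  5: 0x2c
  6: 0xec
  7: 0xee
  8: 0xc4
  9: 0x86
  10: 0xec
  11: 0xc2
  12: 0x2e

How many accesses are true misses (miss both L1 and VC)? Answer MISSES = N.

#0 0xe8→b29/s1 MISS; vc=[]
#1 0x29→b5/s1 MISS; vc=[29]
#2 0xa1→b20/s0 MISS; vc=[29]
#3 0xee→b29/s1 VC-HIT; vc=[5]
#4 0xea→b29/s1 L1-HIT; vc=[5]
#5 0x2c→b5/s1 VC-HIT; vc=[29]
#6 0xec→b29/s1 VC-HIT; vc=[5]
#7 0xee→b29/s1 L1-HIT; vc=[5]
#8 0xc4→b24/s0 MISS; vc=[5,20]
#9 0x86→b16/s0 MISS; vc=[5,20,24]
#10 0xec→b29/s1 L1-HIT; vc=[5,20,24]
#11 0xc2→b24/s0 VC-HIT; vc=[5,20,16]
#12 0x2e→b5/s1 VC-HIT; vc=[29,20,16]

MISSES = 5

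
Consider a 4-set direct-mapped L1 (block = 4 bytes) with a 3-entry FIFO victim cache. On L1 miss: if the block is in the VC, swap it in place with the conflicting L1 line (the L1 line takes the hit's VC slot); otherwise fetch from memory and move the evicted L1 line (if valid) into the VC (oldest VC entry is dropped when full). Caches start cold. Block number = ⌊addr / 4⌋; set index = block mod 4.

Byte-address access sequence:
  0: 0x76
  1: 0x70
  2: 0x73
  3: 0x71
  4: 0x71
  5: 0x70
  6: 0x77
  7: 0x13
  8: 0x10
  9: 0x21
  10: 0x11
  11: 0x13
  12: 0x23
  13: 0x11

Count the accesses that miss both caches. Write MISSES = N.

0: 0x76 (blk 29, set 1) → MISS  vc=[]
1: 0x70 (blk 28, set 0) → MISS  vc=[]
2: 0x73 (blk 28, set 0) → L1-HIT  vc=[]
3: 0x71 (blk 28, set 0) → L1-HIT  vc=[]
4: 0x71 (blk 28, set 0) → L1-HIT  vc=[]
5: 0x70 (blk 28, set 0) → L1-HIT  vc=[]
6: 0x77 (blk 29, set 1) → L1-HIT  vc=[]
7: 0x13 (blk 4, set 0) → MISS  vc=[28]
8: 0x10 (blk 4, set 0) → L1-HIT  vc=[28]
9: 0x21 (blk 8, set 0) → MISS  vc=[28, 4]
10: 0x11 (blk 4, set 0) → VC-HIT  vc=[28, 8]
11: 0x13 (blk 4, set 0) → L1-HIT  vc=[28, 8]
12: 0x23 (blk 8, set 0) → VC-HIT  vc=[28, 4]
13: 0x11 (blk 4, set 0) → VC-HIT  vc=[28, 8]

MISSES = 4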